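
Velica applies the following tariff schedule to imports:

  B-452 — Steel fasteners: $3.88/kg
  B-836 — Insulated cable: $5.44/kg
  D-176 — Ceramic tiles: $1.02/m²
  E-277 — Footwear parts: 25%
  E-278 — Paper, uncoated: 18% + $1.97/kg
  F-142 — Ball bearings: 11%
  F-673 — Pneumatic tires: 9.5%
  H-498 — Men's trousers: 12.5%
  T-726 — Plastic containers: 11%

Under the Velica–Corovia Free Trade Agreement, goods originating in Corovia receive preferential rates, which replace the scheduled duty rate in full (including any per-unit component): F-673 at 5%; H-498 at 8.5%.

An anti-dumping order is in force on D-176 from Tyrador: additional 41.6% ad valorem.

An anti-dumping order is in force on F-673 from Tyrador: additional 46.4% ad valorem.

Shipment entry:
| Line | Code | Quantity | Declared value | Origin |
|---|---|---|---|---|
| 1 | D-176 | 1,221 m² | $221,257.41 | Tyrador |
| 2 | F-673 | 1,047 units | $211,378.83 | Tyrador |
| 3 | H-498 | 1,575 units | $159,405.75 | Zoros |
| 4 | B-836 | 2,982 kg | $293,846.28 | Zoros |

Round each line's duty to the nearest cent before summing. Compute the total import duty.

Line 1 (D-176, Tyrador, 1,221 m², $221,257.41):
Base rate for D-176 is $1.02/m².
Additional duty on D-176 from Tyrador: +41.6% ad valorem. Applied ad valorem rate = 41.6%.
Duty = $221,257.41 × 41.6% + 1,221 × $1.02 = $93,288.50.
Line 2 (F-673, Tyrador, 1,047 units, $211,378.83):
Base rate for F-673 is 9.5%.
F-673 has an FTA preferential rate, but origin Tyrador is not Corovia; base rate stands.
Additional duty on F-673 from Tyrador: +46.4%. Applied ad valorem rate: 9.5% + 46.4% = 55.9%.
Duty = $211,378.83 × 55.9% = $118,160.77.
Line 3 (H-498, Zoros, 1,575 units, $159,405.75):
Base rate for H-498 is 12.5%.
H-498 has an FTA preferential rate, but origin Zoros is not Corovia; base rate stands.
Duty = $159,405.75 × 12.5% = $19,925.72.
Line 4 (B-836, Zoros, 2,982 kg, $293,846.28):
Base rate for B-836 is $5.44/kg.
Duty = 2,982 × $5.44 = $16,222.08.
Total = $93,288.50 + $118,160.77 + $19,925.72 + $16,222.08 = $247,597.07.

$247,597.07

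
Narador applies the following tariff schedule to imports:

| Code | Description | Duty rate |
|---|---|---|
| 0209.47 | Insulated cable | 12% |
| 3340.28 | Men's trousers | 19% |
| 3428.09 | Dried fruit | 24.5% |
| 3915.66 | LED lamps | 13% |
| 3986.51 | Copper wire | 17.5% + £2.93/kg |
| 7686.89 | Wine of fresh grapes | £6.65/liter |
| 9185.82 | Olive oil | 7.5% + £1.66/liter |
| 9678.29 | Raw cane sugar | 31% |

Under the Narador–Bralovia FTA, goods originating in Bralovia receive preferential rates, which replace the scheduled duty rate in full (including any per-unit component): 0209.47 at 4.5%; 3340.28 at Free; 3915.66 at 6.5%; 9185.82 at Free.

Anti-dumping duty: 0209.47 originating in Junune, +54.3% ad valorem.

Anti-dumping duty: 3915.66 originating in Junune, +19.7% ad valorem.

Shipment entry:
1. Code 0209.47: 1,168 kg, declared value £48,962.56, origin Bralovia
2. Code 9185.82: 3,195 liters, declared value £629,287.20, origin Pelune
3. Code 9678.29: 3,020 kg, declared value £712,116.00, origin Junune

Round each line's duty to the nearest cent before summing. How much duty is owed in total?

£275,459.52

Line 1 (0209.47, Bralovia, 1,168 kg, £48,962.56):
Base rate for 0209.47 is 12%.
Origin Bralovia qualifies under the Narador–Bralovia agreement and 0209.47 is covered: preferential rate 4.5% applies instead.
The additional-duty order on 0209.47 targets Junune, not Bralovia; it does not apply.
Duty = £48,962.56 × 4.5% = £2,203.32.
Line 2 (9185.82, Pelune, 3,195 liters, £629,287.20):
Base rate for 9185.82 is 7.5% + £1.66/liter.
9185.82 has an FTA preferential rate, but origin Pelune is not Bralovia; base rate stands.
Duty = £629,287.20 × 7.5% + 3,195 × £1.66 = £52,500.24.
Line 3 (9678.29, Junune, 3,020 kg, £712,116.00):
Base rate for 9678.29 is 31%.
Duty = £712,116.00 × 31% = £220,755.96.
Total = £2,203.32 + £52,500.24 + £220,755.96 = £275,459.52.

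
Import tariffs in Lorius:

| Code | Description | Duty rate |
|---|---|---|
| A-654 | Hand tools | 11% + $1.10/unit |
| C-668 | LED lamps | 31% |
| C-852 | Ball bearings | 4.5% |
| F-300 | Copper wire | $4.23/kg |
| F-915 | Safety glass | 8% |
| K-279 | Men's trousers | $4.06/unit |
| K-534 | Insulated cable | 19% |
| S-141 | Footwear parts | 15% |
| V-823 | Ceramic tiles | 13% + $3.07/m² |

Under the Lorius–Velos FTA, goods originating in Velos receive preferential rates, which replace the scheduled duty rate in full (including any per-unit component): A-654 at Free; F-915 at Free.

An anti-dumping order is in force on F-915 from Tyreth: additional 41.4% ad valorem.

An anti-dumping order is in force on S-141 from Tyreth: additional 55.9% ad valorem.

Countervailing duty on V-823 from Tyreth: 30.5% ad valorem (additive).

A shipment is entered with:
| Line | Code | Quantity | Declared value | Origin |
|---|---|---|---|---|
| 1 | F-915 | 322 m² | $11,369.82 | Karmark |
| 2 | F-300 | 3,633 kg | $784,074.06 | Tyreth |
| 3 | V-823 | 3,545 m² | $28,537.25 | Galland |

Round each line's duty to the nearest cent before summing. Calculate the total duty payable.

$30,870.17

Line 1 (F-915, Karmark, 322 m², $11,369.82):
Base rate for F-915 is 8%.
F-915 has an FTA preferential rate, but origin Karmark is not Velos; base rate stands.
The additional-duty order on F-915 targets Tyreth, not Karmark; it does not apply.
Duty = $11,369.82 × 8% = $909.59.
Line 2 (F-300, Tyreth, 3,633 kg, $784,074.06):
Base rate for F-300 is $4.23/kg.
Duty = 3,633 × $4.23 = $15,367.59.
Line 3 (V-823, Galland, 3,545 m², $28,537.25):
Base rate for V-823 is 13% + $3.07/m².
The additional-duty order on V-823 targets Tyreth, not Galland; it does not apply.
Duty = $28,537.25 × 13% + 3,545 × $3.07 = $14,592.99.
Total = $909.59 + $15,367.59 + $14,592.99 = $30,870.17.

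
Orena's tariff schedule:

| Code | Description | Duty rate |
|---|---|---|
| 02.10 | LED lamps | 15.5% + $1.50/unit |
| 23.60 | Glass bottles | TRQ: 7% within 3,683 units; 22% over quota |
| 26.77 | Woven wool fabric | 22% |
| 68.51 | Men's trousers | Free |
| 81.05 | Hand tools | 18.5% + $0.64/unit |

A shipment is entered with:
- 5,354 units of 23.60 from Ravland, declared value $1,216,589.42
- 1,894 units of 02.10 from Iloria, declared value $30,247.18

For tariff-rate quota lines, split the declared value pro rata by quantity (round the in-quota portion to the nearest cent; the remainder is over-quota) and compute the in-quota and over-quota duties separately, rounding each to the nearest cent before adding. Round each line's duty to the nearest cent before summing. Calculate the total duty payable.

Line 1 (23.60, Ravland, 5,354 units, $1,216,589.42):
Code 23.60 is under a tariff-rate quota (threshold 3,683 units). In-quota: 3,683 units at 7%; over-quota: 1,671 units at 22%.
Pro-rata value split: in-quota = $1,216,589.42 × 3,683/5,354 = $836,888.09; over-quota = $1,216,589.42 − $836,888.09 = $379,701.33.
In-quota duty = $836,888.09 × 7% = $58,582.17. Over-quota duty = $379,701.33 × 22% = $83,534.29.
Line duty = $58,582.17 + $83,534.29 = $142,116.46.
Line 2 (02.10, Iloria, 1,894 units, $30,247.18):
Base rate for 02.10 is 15.5% + $1.50/unit.
Duty = $30,247.18 × 15.5% + 1,894 × $1.50 = $7,529.31.
Total = $142,116.46 + $7,529.31 = $149,645.77.

$149,645.77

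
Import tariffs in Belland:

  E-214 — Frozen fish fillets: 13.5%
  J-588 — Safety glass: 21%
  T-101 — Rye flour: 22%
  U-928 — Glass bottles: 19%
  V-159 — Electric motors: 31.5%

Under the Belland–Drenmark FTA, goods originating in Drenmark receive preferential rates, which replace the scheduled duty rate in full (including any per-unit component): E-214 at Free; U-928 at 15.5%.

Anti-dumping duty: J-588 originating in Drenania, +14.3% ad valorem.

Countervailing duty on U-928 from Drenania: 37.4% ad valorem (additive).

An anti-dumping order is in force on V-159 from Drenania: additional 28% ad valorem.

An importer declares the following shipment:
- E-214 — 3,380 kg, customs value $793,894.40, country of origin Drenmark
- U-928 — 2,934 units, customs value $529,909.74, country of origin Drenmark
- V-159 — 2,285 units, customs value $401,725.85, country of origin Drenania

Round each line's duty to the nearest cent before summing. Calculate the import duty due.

Line 1 (E-214, Drenmark, 3,380 kg, $793,894.40):
Base rate for E-214 is 13.5%.
Origin Drenmark qualifies under the Belland–Drenmark agreement and E-214 is covered: preferential rate Free applies instead.
Duty = $793,894.40 × 0% = $0.00.
Line 2 (U-928, Drenmark, 2,934 units, $529,909.74):
Base rate for U-928 is 19%.
Origin Drenmark qualifies under the Belland–Drenmark agreement and U-928 is covered: preferential rate 15.5% applies instead.
The additional-duty order on U-928 targets Drenania, not Drenmark; it does not apply.
Duty = $529,909.74 × 15.5% = $82,136.01.
Line 3 (V-159, Drenania, 2,285 units, $401,725.85):
Base rate for V-159 is 31.5%.
Additional duty on V-159 from Drenania: +28%. Applied ad valorem rate: 31.5% + 28% = 59.5%.
Duty = $401,725.85 × 59.5% = $239,026.88.
Total = $0.00 + $82,136.01 + $239,026.88 = $321,162.89.

$321,162.89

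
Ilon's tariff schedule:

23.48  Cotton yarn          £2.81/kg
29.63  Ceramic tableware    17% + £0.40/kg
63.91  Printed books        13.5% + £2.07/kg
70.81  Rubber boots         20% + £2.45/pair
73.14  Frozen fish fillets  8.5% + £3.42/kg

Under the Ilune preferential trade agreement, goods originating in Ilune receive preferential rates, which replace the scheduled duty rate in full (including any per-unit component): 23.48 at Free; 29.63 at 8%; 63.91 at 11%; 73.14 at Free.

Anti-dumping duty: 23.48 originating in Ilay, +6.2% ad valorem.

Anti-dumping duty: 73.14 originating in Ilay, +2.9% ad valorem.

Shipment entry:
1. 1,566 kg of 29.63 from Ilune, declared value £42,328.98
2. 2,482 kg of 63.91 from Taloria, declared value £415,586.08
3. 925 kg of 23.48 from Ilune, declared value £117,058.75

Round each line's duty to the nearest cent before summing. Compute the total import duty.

Line 1 (29.63, Ilune, 1,566 kg, £42,328.98):
Base rate for 29.63 is 17% + £0.40/kg.
Origin Ilune qualifies under the Ilon–Ilune agreement and 29.63 is covered: preferential rate 8% applies instead.
Duty = £42,328.98 × 8% = £3,386.32.
Line 2 (63.91, Taloria, 2,482 kg, £415,586.08):
Base rate for 63.91 is 13.5% + £2.07/kg.
63.91 has an FTA preferential rate, but origin Taloria is not Ilune; base rate stands.
Duty = £415,586.08 × 13.5% + 2,482 × £2.07 = £61,241.86.
Line 3 (23.48, Ilune, 925 kg, £117,058.75):
Base rate for 23.48 is £2.81/kg.
Origin Ilune qualifies under the Ilon–Ilune agreement and 23.48 is covered: preferential rate Free applies instead.
The additional-duty order on 23.48 targets Ilay, not Ilune; it does not apply.
Duty = £117,058.75 × 0% = £0.00.
Total = £3,386.32 + £61,241.86 + £0.00 = £64,628.18.

£64,628.18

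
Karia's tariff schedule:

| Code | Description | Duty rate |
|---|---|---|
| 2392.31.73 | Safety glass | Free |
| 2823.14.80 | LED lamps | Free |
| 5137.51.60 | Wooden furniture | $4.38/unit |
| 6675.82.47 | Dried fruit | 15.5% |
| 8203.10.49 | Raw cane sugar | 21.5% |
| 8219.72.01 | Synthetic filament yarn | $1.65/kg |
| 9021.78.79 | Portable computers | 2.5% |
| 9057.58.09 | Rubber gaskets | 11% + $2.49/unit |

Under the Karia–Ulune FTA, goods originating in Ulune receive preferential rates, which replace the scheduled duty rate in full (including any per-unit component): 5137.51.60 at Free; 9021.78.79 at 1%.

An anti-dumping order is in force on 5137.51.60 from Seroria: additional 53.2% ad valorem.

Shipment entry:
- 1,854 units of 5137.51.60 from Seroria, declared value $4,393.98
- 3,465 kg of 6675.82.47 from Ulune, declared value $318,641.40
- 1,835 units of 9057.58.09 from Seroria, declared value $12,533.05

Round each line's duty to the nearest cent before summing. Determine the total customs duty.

$65,795.33

Line 1 (5137.51.60, Seroria, 1,854 units, $4,393.98):
Base rate for 5137.51.60 is $4.38/unit.
5137.51.60 has an FTA preferential rate, but origin Seroria is not Ulune; base rate stands.
Additional duty on 5137.51.60 from Seroria: +53.2% ad valorem. Applied ad valorem rate = 53.2%.
Duty = $4,393.98 × 53.2% + 1,854 × $4.38 = $10,458.12.
Line 2 (6675.82.47, Ulune, 3,465 kg, $318,641.40):
Base rate for 6675.82.47 is 15.5%.
Origin Ulune is the FTA partner but 6675.82.47 is not on the preference list; base rate stands.
Duty = $318,641.40 × 15.5% = $49,389.42.
Line 3 (9057.58.09, Seroria, 1,835 units, $12,533.05):
Base rate for 9057.58.09 is 11% + $2.49/unit.
Duty = $12,533.05 × 11% + 1,835 × $2.49 = $5,947.79.
Total = $10,458.12 + $49,389.42 + $5,947.79 = $65,795.33.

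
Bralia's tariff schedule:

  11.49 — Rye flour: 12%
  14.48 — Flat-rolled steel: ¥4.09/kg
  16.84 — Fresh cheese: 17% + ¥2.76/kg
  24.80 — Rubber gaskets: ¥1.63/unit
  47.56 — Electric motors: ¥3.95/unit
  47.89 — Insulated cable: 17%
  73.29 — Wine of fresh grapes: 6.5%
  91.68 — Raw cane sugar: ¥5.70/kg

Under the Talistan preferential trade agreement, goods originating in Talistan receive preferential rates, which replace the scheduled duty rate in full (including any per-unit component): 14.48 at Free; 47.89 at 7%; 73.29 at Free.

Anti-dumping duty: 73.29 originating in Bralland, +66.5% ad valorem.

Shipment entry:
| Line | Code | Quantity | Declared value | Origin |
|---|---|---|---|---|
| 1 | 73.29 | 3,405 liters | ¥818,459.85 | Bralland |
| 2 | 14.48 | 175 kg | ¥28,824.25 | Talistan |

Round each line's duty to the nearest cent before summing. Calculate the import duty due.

Line 1 (73.29, Bralland, 3,405 liters, ¥818,459.85):
Base rate for 73.29 is 6.5%.
73.29 has an FTA preferential rate, but origin Bralland is not Talistan; base rate stands.
Additional duty on 73.29 from Bralland: +66.5%. Applied ad valorem rate: 6.5% + 66.5% = 73%.
Duty = ¥818,459.85 × 73% = ¥597,475.69.
Line 2 (14.48, Talistan, 175 kg, ¥28,824.25):
Base rate for 14.48 is ¥4.09/kg.
Origin Talistan qualifies under the Bralia–Talistan agreement and 14.48 is covered: preferential rate Free applies instead.
Duty = ¥28,824.25 × 0% = ¥0.00.
Total = ¥597,475.69 + ¥0.00 = ¥597,475.69.

¥597,475.69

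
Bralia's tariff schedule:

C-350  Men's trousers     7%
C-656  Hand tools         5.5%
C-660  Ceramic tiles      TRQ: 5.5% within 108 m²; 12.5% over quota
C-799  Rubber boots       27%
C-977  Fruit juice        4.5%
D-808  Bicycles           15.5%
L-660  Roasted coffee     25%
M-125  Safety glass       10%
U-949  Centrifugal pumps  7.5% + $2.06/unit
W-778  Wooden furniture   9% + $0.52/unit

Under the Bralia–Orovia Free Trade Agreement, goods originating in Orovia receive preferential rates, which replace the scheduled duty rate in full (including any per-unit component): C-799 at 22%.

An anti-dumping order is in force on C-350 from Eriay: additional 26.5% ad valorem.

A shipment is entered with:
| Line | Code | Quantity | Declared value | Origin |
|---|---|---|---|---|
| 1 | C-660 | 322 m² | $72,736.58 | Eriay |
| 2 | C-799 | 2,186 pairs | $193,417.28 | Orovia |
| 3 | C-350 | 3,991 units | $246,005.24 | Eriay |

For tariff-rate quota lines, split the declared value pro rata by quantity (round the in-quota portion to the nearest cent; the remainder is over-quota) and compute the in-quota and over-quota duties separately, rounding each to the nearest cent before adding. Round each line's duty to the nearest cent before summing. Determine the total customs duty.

Line 1 (C-660, Eriay, 322 m², $72,736.58):
Code C-660 is under a tariff-rate quota (threshold 108 m²). In-quota: 108 m² at 5.5%; over-quota: 214 m² at 12.5%.
Pro-rata value split: in-quota = $72,736.58 × 108/322 = $24,396.12; over-quota = $72,736.58 − $24,396.12 = $48,340.46.
In-quota duty = $24,396.12 × 5.5% = $1,341.79. Over-quota duty = $48,340.46 × 12.5% = $6,042.56.
Line duty = $1,341.79 + $6,042.56 = $7,384.35.
Line 2 (C-799, Orovia, 2,186 pairs, $193,417.28):
Base rate for C-799 is 27%.
Origin Orovia qualifies under the Bralia–Orovia agreement and C-799 is covered: preferential rate 22% applies instead.
Duty = $193,417.28 × 22% = $42,551.80.
Line 3 (C-350, Eriay, 3,991 units, $246,005.24):
Base rate for C-350 is 7%.
Additional duty on C-350 from Eriay: +26.5%. Applied ad valorem rate: 7% + 26.5% = 33.5%.
Duty = $246,005.24 × 33.5% = $82,411.76.
Total = $7,384.35 + $42,551.80 + $82,411.76 = $132,347.91.

$132,347.91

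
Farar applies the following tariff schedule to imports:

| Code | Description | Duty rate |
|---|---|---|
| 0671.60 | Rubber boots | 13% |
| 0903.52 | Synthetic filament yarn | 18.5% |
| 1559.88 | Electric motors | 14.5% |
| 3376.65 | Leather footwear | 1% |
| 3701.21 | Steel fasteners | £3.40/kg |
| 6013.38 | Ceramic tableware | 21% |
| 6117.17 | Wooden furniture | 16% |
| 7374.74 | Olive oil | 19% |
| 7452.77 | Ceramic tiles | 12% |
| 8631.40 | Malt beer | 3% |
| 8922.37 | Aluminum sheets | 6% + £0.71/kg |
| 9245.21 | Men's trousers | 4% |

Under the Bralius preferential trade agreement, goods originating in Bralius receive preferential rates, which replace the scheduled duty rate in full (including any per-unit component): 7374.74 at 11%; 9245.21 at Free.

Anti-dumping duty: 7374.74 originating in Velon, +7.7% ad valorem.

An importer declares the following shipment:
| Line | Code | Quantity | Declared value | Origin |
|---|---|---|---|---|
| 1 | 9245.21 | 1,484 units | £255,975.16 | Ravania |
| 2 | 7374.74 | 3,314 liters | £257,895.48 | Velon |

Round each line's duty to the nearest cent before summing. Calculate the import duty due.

Line 1 (9245.21, Ravania, 1,484 units, £255,975.16):
Base rate for 9245.21 is 4%.
9245.21 has an FTA preferential rate, but origin Ravania is not Bralius; base rate stands.
Duty = £255,975.16 × 4% = £10,239.01.
Line 2 (7374.74, Velon, 3,314 liters, £257,895.48):
Base rate for 7374.74 is 19%.
7374.74 has an FTA preferential rate, but origin Velon is not Bralius; base rate stands.
Additional duty on 7374.74 from Velon: +7.7%. Applied ad valorem rate: 19% + 7.7% = 26.7%.
Duty = £257,895.48 × 26.7% = £68,858.09.
Total = £10,239.01 + £68,858.09 = £79,097.10.

£79,097.10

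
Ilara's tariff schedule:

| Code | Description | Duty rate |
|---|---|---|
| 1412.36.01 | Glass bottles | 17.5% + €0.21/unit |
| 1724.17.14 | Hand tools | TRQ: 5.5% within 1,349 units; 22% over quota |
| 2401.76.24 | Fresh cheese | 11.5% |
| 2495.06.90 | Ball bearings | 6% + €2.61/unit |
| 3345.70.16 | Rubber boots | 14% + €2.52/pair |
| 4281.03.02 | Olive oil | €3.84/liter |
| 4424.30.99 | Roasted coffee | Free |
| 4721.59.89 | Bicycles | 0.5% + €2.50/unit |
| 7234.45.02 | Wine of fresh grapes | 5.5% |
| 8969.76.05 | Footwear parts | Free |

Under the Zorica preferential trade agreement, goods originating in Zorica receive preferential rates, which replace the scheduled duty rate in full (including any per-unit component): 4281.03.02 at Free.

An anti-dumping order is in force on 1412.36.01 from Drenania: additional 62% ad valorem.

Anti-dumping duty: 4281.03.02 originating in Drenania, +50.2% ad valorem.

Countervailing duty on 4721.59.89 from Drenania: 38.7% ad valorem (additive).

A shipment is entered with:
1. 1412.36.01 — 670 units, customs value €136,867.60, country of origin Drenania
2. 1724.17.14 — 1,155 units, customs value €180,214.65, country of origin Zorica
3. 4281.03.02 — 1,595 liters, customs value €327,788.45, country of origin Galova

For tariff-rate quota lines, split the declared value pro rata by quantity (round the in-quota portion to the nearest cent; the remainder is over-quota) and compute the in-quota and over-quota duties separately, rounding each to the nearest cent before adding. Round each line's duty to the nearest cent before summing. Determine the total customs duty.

Line 1 (1412.36.01, Drenania, 670 units, €136,867.60):
Base rate for 1412.36.01 is 17.5% + €0.21/unit.
Additional duty on 1412.36.01 from Drenania: +62%. Applied ad valorem rate: 17.5% + 62% = 79.5%.
Duty = €136,867.60 × 79.5% + 670 × €0.21 = €108,950.44.
Line 2 (1724.17.14, Zorica, 1,155 units, €180,214.65):
Code 1724.17.14 is under a tariff-rate quota (threshold 1,349 units). Quantity 1,155 units is within the quota, so the in-quota rate 5.5% applies to the full value.
Duty = €180,214.65 × 5.5% = €9,911.81.
Line 3 (4281.03.02, Galova, 1,595 liters, €327,788.45):
Base rate for 4281.03.02 is €3.84/liter.
4281.03.02 has an FTA preferential rate, but origin Galova is not Zorica; base rate stands.
The additional-duty order on 4281.03.02 targets Drenania, not Galova; it does not apply.
Duty = 1,595 × €3.84 = €6,124.80.
Total = €108,950.44 + €9,911.81 + €6,124.80 = €124,987.05.

€124,987.05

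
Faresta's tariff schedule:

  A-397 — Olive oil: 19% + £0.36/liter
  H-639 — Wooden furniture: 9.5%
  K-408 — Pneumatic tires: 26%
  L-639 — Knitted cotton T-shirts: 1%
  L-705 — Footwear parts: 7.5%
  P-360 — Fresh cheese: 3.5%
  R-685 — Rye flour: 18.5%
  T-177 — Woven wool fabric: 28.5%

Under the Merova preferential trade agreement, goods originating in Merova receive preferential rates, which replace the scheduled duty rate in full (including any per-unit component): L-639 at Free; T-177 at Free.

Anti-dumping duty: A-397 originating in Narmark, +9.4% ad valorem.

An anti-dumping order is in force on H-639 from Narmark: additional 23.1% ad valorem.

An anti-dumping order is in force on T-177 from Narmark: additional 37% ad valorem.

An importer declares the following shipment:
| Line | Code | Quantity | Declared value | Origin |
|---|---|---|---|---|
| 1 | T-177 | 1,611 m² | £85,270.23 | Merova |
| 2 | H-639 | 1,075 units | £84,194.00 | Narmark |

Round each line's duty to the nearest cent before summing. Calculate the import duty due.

Line 1 (T-177, Merova, 1,611 m², £85,270.23):
Base rate for T-177 is 28.5%.
Origin Merova qualifies under the Faresta–Merova agreement and T-177 is covered: preferential rate Free applies instead.
The additional-duty order on T-177 targets Narmark, not Merova; it does not apply.
Duty = £85,270.23 × 0% = £0.00.
Line 2 (H-639, Narmark, 1,075 units, £84,194.00):
Base rate for H-639 is 9.5%.
Additional duty on H-639 from Narmark: +23.1%. Applied ad valorem rate: 9.5% + 23.1% = 32.6%.
Duty = £84,194.00 × 32.6% = £27,447.24.
Total = £0.00 + £27,447.24 = £27,447.24.

£27,447.24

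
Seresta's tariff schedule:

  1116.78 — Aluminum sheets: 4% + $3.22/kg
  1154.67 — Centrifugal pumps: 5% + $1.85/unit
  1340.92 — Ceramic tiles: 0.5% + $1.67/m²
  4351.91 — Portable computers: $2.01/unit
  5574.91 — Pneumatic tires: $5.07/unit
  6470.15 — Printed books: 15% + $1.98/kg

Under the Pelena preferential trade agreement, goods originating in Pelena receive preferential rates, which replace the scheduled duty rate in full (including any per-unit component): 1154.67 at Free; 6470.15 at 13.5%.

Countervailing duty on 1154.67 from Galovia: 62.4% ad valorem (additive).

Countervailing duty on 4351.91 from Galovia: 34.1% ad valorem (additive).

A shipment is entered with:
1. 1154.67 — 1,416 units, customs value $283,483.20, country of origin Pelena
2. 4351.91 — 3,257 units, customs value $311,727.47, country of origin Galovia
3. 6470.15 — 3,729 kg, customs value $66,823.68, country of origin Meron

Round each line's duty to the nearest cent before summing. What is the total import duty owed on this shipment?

Line 1 (1154.67, Pelena, 1,416 units, $283,483.20):
Base rate for 1154.67 is 5% + $1.85/unit.
Origin Pelena qualifies under the Seresta–Pelena agreement and 1154.67 is covered: preferential rate Free applies instead.
The additional-duty order on 1154.67 targets Galovia, not Pelena; it does not apply.
Duty = $283,483.20 × 0% = $0.00.
Line 2 (4351.91, Galovia, 3,257 units, $311,727.47):
Base rate for 4351.91 is $2.01/unit.
Additional duty on 4351.91 from Galovia: +34.1% ad valorem. Applied ad valorem rate = 34.1%.
Duty = $311,727.47 × 34.1% + 3,257 × $2.01 = $112,845.64.
Line 3 (6470.15, Meron, 3,729 kg, $66,823.68):
Base rate for 6470.15 is 15% + $1.98/kg.
6470.15 has an FTA preferential rate, but origin Meron is not Pelena; base rate stands.
Duty = $66,823.68 × 15% + 3,729 × $1.98 = $17,406.97.
Total = $0.00 + $112,845.64 + $17,406.97 = $130,252.61.

$130,252.61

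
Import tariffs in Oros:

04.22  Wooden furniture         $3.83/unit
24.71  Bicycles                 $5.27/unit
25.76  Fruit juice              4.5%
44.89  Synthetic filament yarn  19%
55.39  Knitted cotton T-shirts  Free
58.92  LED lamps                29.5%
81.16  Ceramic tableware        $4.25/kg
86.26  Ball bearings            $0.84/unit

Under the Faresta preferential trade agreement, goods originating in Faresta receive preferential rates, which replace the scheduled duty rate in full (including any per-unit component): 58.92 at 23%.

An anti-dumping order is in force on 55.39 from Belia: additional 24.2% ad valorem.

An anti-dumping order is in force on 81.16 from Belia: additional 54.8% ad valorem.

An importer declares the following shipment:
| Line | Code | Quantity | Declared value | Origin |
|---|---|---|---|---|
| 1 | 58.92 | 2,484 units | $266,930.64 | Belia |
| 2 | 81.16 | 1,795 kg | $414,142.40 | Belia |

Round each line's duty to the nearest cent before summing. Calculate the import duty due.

Line 1 (58.92, Belia, 2,484 units, $266,930.64):
Base rate for 58.92 is 29.5%.
58.92 has an FTA preferential rate, but origin Belia is not Faresta; base rate stands.
Duty = $266,930.64 × 29.5% = $78,744.54.
Line 2 (81.16, Belia, 1,795 kg, $414,142.40):
Base rate for 81.16 is $4.25/kg.
Additional duty on 81.16 from Belia: +54.8% ad valorem. Applied ad valorem rate = 54.8%.
Duty = $414,142.40 × 54.8% + 1,795 × $4.25 = $234,578.79.
Total = $78,744.54 + $234,578.79 = $313,323.33.

$313,323.33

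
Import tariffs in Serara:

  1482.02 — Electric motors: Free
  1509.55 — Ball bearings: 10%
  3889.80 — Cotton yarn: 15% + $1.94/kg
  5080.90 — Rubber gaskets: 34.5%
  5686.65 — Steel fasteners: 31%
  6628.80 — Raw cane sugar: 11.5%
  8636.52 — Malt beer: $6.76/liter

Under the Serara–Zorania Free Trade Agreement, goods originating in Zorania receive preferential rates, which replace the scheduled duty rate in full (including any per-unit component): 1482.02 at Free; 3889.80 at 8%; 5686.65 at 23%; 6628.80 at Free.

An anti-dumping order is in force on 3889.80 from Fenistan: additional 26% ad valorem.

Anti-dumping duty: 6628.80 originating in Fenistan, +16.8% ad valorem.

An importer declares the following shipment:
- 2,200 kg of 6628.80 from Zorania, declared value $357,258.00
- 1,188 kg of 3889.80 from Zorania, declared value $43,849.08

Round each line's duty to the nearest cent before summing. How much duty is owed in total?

Line 1 (6628.80, Zorania, 2,200 kg, $357,258.00):
Base rate for 6628.80 is 11.5%.
Origin Zorania qualifies under the Serara–Zorania agreement and 6628.80 is covered: preferential rate Free applies instead.
The additional-duty order on 6628.80 targets Fenistan, not Zorania; it does not apply.
Duty = $357,258.00 × 0% = $0.00.
Line 2 (3889.80, Zorania, 1,188 kg, $43,849.08):
Base rate for 3889.80 is 15% + $1.94/kg.
Origin Zorania qualifies under the Serara–Zorania agreement and 3889.80 is covered: preferential rate 8% applies instead.
The additional-duty order on 3889.80 targets Fenistan, not Zorania; it does not apply.
Duty = $43,849.08 × 8% = $3,507.93.
Total = $0.00 + $3,507.93 = $3,507.93.

$3,507.93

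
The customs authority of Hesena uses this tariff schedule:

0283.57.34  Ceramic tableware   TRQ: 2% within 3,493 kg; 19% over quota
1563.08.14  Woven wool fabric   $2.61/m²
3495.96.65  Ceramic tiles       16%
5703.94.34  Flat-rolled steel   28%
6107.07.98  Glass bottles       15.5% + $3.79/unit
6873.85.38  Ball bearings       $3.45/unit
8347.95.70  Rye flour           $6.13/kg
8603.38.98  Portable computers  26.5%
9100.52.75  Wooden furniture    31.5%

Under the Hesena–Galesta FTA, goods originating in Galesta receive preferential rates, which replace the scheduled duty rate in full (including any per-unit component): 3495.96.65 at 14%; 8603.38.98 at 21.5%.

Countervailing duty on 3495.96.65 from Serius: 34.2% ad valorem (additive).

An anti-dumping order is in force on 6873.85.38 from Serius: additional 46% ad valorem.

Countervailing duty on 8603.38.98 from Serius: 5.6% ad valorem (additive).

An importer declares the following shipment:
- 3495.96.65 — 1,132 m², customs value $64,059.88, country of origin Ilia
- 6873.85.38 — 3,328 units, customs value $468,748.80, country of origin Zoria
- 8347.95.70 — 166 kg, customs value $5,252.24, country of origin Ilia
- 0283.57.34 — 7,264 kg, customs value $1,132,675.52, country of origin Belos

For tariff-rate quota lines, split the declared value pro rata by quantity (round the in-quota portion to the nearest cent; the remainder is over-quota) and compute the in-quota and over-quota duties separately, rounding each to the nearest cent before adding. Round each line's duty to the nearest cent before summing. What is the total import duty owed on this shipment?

Line 1 (3495.96.65, Ilia, 1,132 m², $64,059.88):
Base rate for 3495.96.65 is 16%.
3495.96.65 has an FTA preferential rate, but origin Ilia is not Galesta; base rate stands.
The additional-duty order on 3495.96.65 targets Serius, not Ilia; it does not apply.
Duty = $64,059.88 × 16% = $10,249.58.
Line 2 (6873.85.38, Zoria, 3,328 units, $468,748.80):
Base rate for 6873.85.38 is $3.45/unit.
The additional-duty order on 6873.85.38 targets Serius, not Zoria; it does not apply.
Duty = 3,328 × $3.45 = $11,481.60.
Line 3 (8347.95.70, Ilia, 166 kg, $5,252.24):
Base rate for 8347.95.70 is $6.13/kg.
Duty = 166 × $6.13 = $1,017.58.
Line 4 (0283.57.34, Belos, 7,264 kg, $1,132,675.52):
Code 0283.57.34 is under a tariff-rate quota (threshold 3,493 kg). In-quota: 3,493 kg at 2%; over-quota: 3,771 kg at 19%.
Pro-rata value split: in-quota = $1,132,675.52 × 3,493/7,264 = $544,663.49; over-quota = $1,132,675.52 − $544,663.49 = $588,012.03.
In-quota duty = $544,663.49 × 2% = $10,893.27. Over-quota duty = $588,012.03 × 19% = $111,722.29.
Line duty = $10,893.27 + $111,722.29 = $122,615.56.
Total = $10,249.58 + $11,481.60 + $1,017.58 + $122,615.56 = $145,364.32.

$145,364.32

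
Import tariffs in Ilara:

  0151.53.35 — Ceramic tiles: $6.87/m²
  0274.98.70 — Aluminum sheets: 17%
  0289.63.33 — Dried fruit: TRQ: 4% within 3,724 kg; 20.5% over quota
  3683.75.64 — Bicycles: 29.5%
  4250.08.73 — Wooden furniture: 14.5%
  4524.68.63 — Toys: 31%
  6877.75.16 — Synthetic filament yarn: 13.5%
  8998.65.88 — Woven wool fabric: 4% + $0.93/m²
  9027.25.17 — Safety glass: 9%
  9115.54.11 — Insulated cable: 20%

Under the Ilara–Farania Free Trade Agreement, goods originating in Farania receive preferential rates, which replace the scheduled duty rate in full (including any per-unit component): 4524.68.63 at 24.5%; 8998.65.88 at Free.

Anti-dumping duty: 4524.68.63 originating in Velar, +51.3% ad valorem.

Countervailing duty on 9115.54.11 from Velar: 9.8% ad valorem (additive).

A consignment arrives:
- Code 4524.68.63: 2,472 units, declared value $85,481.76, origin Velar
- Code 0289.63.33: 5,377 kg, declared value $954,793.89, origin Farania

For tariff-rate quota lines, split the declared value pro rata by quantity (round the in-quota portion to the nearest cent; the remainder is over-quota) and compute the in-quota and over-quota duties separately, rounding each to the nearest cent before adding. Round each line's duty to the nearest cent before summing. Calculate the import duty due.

$156,974.58

Line 1 (4524.68.63, Velar, 2,472 units, $85,481.76):
Base rate for 4524.68.63 is 31%.
4524.68.63 has an FTA preferential rate, but origin Velar is not Farania; base rate stands.
Additional duty on 4524.68.63 from Velar: +51.3%. Applied ad valorem rate: 31% + 51.3% = 82.3%.
Duty = $85,481.76 × 82.3% = $70,351.49.
Line 2 (0289.63.33, Farania, 5,377 kg, $954,793.89):
Code 0289.63.33 is under a tariff-rate quota (threshold 3,724 kg). In-quota: 3,724 kg at 4%; over-quota: 1,653 kg at 20.5%.
Pro-rata value split: in-quota = $954,793.89 × 3,724/5,377 = $661,270.68; over-quota = $954,793.89 − $661,270.68 = $293,523.21.
In-quota duty = $661,270.68 × 4% = $26,450.83. Over-quota duty = $293,523.21 × 20.5% = $60,172.26.
Line duty = $26,450.83 + $60,172.26 = $86,623.09.
Total = $70,351.49 + $86,623.09 = $156,974.58.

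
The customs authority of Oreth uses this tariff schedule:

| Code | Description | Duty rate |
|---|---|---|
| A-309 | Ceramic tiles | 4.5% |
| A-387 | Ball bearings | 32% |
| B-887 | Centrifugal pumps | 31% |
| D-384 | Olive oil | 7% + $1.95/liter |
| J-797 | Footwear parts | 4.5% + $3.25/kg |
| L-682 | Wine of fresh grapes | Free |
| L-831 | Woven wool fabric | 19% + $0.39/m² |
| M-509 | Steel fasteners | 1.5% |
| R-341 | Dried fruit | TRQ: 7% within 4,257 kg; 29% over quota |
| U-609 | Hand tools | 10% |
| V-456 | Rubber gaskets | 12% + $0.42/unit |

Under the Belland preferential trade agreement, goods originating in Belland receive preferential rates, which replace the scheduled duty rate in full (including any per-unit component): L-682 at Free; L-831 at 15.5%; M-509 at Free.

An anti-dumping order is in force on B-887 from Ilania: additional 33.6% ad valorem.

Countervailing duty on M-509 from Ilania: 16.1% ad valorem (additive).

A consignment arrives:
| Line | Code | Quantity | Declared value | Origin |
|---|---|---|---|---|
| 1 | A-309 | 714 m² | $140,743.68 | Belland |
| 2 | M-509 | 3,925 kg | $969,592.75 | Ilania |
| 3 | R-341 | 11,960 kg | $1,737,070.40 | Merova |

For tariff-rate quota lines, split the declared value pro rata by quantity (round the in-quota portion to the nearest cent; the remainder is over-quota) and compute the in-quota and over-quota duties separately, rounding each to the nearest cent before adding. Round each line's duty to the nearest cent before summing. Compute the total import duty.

Line 1 (A-309, Belland, 714 m², $140,743.68):
Base rate for A-309 is 4.5%.
Origin Belland is the FTA partner but A-309 is not on the preference list; base rate stands.
Duty = $140,743.68 × 4.5% = $6,333.47.
Line 2 (M-509, Ilania, 3,925 kg, $969,592.75):
Base rate for M-509 is 1.5%.
M-509 has an FTA preferential rate, but origin Ilania is not Belland; base rate stands.
Additional duty on M-509 from Ilania: +16.1%. Applied ad valorem rate: 1.5% + 16.1% = 17.6%.
Duty = $969,592.75 × 17.6% = $170,648.32.
Line 3 (R-341, Merova, 11,960 kg, $1,737,070.40):
Code R-341 is under a tariff-rate quota (threshold 4,257 kg). In-quota: 4,257 kg at 7%; over-quota: 7,703 kg at 29%.
Pro-rata value split: in-quota = $1,737,070.40 × 4,257/11,960 = $618,286.68; over-quota = $1,737,070.40 − $618,286.68 = $1,118,783.72.
In-quota duty = $618,286.68 × 7% = $43,280.07. Over-quota duty = $1,118,783.72 × 29% = $324,447.28.
Line duty = $43,280.07 + $324,447.28 = $367,727.35.
Total = $6,333.47 + $170,648.32 + $367,727.35 = $544,709.14.

$544,709.14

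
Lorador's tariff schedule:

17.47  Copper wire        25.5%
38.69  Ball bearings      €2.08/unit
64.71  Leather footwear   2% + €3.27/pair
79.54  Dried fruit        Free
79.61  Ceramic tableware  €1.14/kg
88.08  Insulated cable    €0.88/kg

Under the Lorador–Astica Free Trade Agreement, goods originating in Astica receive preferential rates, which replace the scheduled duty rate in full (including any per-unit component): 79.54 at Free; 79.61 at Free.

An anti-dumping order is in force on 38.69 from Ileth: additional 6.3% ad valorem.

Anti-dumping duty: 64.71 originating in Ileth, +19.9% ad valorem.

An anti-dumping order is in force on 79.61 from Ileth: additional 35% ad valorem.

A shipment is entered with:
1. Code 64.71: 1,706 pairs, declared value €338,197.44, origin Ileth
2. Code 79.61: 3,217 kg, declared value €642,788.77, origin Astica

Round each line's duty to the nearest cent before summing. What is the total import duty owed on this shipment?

Line 1 (64.71, Ileth, 1,706 pairs, €338,197.44):
Base rate for 64.71 is 2% + €3.27/pair.
Additional duty on 64.71 from Ileth: +19.9%. Applied ad valorem rate: 2% + 19.9% = 21.9%.
Duty = €338,197.44 × 21.9% + 1,706 × €3.27 = €79,643.86.
Line 2 (79.61, Astica, 3,217 kg, €642,788.77):
Base rate for 79.61 is €1.14/kg.
Origin Astica qualifies under the Lorador–Astica agreement and 79.61 is covered: preferential rate Free applies instead.
The additional-duty order on 79.61 targets Ileth, not Astica; it does not apply.
Duty = €642,788.77 × 0% = €0.00.
Total = €79,643.86 + €0.00 = €79,643.86.

€79,643.86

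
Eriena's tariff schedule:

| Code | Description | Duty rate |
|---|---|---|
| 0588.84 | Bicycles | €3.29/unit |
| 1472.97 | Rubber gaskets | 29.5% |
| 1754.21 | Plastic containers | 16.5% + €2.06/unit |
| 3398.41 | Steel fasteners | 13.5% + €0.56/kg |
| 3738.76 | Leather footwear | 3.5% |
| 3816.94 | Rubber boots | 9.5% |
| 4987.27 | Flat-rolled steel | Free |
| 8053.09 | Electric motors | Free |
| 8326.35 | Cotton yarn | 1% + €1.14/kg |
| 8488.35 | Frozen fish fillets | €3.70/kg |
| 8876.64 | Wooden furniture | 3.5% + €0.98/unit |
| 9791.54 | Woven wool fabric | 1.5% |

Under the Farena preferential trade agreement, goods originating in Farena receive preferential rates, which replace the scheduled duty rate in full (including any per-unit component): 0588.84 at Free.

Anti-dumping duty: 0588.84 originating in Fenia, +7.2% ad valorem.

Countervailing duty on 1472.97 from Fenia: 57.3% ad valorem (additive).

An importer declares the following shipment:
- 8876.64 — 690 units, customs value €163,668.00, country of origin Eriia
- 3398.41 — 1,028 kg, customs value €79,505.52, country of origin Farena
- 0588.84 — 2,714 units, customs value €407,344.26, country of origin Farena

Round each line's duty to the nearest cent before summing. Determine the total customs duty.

€17,713.51

Line 1 (8876.64, Eriia, 690 units, €163,668.00):
Base rate for 8876.64 is 3.5% + €0.98/unit.
Duty = €163,668.00 × 3.5% + 690 × €0.98 = €6,404.58.
Line 2 (3398.41, Farena, 1,028 kg, €79,505.52):
Base rate for 3398.41 is 13.5% + €0.56/kg.
Origin Farena is the FTA partner but 3398.41 is not on the preference list; base rate stands.
Duty = €79,505.52 × 13.5% + 1,028 × €0.56 = €11,308.93.
Line 3 (0588.84, Farena, 2,714 units, €407,344.26):
Base rate for 0588.84 is €3.29/unit.
Origin Farena qualifies under the Eriena–Farena agreement and 0588.84 is covered: preferential rate Free applies instead.
The additional-duty order on 0588.84 targets Fenia, not Farena; it does not apply.
Duty = €407,344.26 × 0% = €0.00.
Total = €6,404.58 + €11,308.93 + €0.00 = €17,713.51.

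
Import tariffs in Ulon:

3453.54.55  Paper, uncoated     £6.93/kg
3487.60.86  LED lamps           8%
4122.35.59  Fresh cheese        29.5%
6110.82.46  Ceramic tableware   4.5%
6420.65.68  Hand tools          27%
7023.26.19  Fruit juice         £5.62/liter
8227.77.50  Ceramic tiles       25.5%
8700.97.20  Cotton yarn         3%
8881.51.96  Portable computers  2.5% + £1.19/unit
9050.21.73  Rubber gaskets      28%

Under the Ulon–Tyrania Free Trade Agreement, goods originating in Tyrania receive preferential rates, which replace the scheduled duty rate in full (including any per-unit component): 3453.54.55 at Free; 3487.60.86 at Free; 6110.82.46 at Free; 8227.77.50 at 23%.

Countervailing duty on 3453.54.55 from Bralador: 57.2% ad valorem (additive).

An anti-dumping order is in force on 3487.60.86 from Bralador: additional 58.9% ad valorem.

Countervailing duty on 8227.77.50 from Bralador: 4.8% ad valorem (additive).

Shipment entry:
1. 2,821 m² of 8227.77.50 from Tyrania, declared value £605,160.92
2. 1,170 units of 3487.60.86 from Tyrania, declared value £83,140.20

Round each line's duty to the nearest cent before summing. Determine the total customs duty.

Line 1 (8227.77.50, Tyrania, 2,821 m², £605,160.92):
Base rate for 8227.77.50 is 25.5%.
Origin Tyrania qualifies under the Ulon–Tyrania agreement and 8227.77.50 is covered: preferential rate 23% applies instead.
The additional-duty order on 8227.77.50 targets Bralador, not Tyrania; it does not apply.
Duty = £605,160.92 × 23% = £139,187.01.
Line 2 (3487.60.86, Tyrania, 1,170 units, £83,140.20):
Base rate for 3487.60.86 is 8%.
Origin Tyrania qualifies under the Ulon–Tyrania agreement and 3487.60.86 is covered: preferential rate Free applies instead.
The additional-duty order on 3487.60.86 targets Bralador, not Tyrania; it does not apply.
Duty = £83,140.20 × 0% = £0.00.
Total = £139,187.01 + £0.00 = £139,187.01.

£139,187.01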